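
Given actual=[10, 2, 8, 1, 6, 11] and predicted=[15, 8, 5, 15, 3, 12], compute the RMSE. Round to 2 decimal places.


MSE = 46.0000. RMSE = sqrt(46.0000) = 6.78.

6.78


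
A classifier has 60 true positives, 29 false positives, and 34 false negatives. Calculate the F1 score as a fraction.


Precision = 60/89 = 60/89. Recall = 60/94 = 30/47. F1 = 2*P*R/(P+R) = 40/61.

40/61


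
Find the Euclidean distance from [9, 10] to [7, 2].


d = sqrt(sum of squared differences). (9-7)^2=4, (10-2)^2=64. Sum = 68.

sqrt(68)


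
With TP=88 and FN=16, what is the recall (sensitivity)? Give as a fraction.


Recall = TP / (TP + FN) = 88 / 104 = 11/13.

11/13


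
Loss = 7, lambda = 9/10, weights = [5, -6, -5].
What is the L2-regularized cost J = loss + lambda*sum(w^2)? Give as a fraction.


L2 sq norm = sum(w^2) = 86. J = 7 + 9/10 * 86 = 422/5.

422/5


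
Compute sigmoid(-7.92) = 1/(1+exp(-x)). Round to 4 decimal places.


sigma(-7.92) = 1/(1+e^(7.92)) = 1/(1+2751.771046) = 1/2752.771046 = 0.0004.

0.0004


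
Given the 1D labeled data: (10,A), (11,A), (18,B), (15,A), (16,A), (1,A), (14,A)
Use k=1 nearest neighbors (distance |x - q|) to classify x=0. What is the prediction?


Distances: |10-0|=10, |11-0|=11, |18-0|=18, |15-0|=15, |16-0|=16, |1-0|=1, |14-0|=14. 1 nearest: (1,A). Counts: {'A': 1}. Majority class: A.

A


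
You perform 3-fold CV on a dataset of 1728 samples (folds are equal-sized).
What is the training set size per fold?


Each validation fold has 1728/3 = 576 samples. Training set = 1728 - 576 = 1152.

1152


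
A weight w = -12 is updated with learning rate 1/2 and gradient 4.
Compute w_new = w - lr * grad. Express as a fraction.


w_new = -12 - 1/2 * 4 = -12 - 2 = -14.

-14


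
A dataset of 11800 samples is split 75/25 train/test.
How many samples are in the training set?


Test set = 11800 * 25% = 2950. Training set = 11800 - 2950 = 8850.

8850


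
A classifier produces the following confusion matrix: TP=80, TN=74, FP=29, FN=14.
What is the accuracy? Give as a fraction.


Accuracy = (TP + TN) / (TP + TN + FP + FN) = (80 + 74) / 197 = 154/197.

154/197


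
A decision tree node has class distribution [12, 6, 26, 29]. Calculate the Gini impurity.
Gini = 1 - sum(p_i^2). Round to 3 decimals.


Total = 73. Proportions: 12/73, 6/73, 26/73, 29/73. sum(p_i^2) = 0.3184. Gini = 1 - 0.3184 = 0.6816, which rounds to 0.682.

0.682


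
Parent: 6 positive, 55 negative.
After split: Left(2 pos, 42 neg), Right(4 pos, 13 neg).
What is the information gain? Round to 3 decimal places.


H(parent) = 0.4638. H(left) = 0.2668, H(right) = 0.7871. Weighted = (44/61)*0.2668 + (17/61)*0.7871 = 0.4118. IG = 0.4638 - 0.4118 = 0.0520, which rounds to 0.052.

0.052


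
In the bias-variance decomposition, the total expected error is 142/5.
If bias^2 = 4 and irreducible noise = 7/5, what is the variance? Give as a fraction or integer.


Total error = bias^2 + variance + irreducible noise. So variance = 142/5 - 4 - 7/5 = 23.

23


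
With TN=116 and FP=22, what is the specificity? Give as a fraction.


Specificity = TN / (TN + FP) = 116 / 138 = 58/69.

58/69


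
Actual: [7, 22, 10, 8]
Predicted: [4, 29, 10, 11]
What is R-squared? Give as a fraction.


Mean(y) = 47/4. SS_res = 67. SS_tot = 579/4. R^2 = 1 - 67/(579/4) = 311/579.

311/579


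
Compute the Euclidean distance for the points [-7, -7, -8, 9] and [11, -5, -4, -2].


d = sqrt(sum of squared differences). (-7-11)^2=324, (-7--5)^2=4, (-8--4)^2=16, (9--2)^2=121. Sum = 465.

sqrt(465)


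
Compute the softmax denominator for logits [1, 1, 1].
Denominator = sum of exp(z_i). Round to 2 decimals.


Denom = e^1=2.7183 + e^1=2.7183 + e^1=2.7183. Sum = 8.1549, which rounds to 8.15.

8.15


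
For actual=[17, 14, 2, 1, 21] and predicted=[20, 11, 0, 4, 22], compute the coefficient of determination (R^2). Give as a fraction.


Mean(y) = 11. SS_res = 32. SS_tot = 326. R^2 = 1 - 32/(326) = 147/163.

147/163


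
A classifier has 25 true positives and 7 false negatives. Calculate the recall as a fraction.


Recall = TP / (TP + FN) = 25 / 32 = 25/32.

25/32


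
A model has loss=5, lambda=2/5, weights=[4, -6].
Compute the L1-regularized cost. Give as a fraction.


L1 norm = sum(|w|) = 10. J = 5 + 2/5 * 10 = 9.

9


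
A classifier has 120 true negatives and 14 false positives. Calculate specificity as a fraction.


Specificity = TN / (TN + FP) = 120 / 134 = 60/67.

60/67


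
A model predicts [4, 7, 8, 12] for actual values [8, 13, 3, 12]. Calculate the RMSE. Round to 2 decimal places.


MSE = 19.2500. RMSE = sqrt(19.2500) = 4.39.

4.39


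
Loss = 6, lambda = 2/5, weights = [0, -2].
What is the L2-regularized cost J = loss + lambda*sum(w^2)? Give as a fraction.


L2 sq norm = sum(w^2) = 4. J = 6 + 2/5 * 4 = 38/5.

38/5


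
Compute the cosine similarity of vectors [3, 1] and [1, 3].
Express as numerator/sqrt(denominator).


dot = 6. |a|^2 = 10, |b|^2 = 10. cos = 6/sqrt(100).

6/sqrt(100)


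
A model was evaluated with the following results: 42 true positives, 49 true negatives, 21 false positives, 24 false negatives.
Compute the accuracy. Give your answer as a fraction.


Accuracy = (TP + TN) / (TP + TN + FP + FN) = (42 + 49) / 136 = 91/136.

91/136


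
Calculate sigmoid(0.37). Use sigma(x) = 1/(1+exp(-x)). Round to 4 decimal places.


sigma(0.37) = 1/(1+e^(-0.37)) = 1/(1+0.690734) = 1/1.690734 = 0.5915.

0.5915


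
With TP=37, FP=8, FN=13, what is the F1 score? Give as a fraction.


Precision = 37/45 = 37/45. Recall = 37/50 = 37/50. F1 = 2*P*R/(P+R) = 74/95.

74/95


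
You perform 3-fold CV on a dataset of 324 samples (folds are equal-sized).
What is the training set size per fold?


Each validation fold has 324/3 = 108 samples. Training set = 324 - 108 = 216.

216


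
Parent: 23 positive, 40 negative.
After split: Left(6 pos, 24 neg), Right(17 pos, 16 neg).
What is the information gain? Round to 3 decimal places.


H(parent) = 0.9468. H(left) = 0.7219, H(right) = 0.9993. Weighted = (30/63)*0.7219 + (33/63)*0.9993 = 0.8672. IG = 0.9468 - 0.8672 = 0.0796, which rounds to 0.080.

0.080


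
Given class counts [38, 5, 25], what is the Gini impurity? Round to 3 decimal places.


Total = 68. Proportions: 38/68, 5/68, 25/68. sum(p_i^2) = 0.4529. Gini = 1 - 0.4529 = 0.5471, which rounds to 0.547.

0.547


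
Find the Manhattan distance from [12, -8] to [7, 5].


d = sum of absolute differences: |12-7|=5 + |-8-5|=13 = 18.

18


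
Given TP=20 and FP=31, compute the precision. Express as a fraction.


Precision = TP / (TP + FP) = 20 / 51 = 20/51.

20/51


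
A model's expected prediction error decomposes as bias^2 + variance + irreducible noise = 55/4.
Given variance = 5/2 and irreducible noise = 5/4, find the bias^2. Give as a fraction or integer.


Total error = bias^2 + variance + irreducible noise. So bias^2 = 55/4 - 5/2 - 5/4 = 10.

10


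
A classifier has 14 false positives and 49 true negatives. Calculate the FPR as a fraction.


FPR = FP / (FP + TN) = 14 / 63 = 2/9.

2/9


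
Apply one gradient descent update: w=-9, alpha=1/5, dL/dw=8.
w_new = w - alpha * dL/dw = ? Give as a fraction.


w_new = -9 - 1/5 * 8 = -9 - 8/5 = -53/5.

-53/5


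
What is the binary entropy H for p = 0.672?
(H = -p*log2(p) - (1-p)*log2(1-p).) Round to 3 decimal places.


H = -0.672*log2(0.672) - 0.328*log2(0.328) = 0.913.

0.913


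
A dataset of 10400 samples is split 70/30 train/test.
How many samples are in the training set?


Test set = 10400 * 30% = 3120. Training set = 10400 - 3120 = 7280.

7280


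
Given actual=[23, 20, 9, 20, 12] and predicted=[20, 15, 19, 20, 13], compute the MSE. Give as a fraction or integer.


MSE = (1/5) * ((23-20)^2=9 + (20-15)^2=25 + (9-19)^2=100 + (20-20)^2=0 + (12-13)^2=1). Sum = 135. MSE = 27.

27


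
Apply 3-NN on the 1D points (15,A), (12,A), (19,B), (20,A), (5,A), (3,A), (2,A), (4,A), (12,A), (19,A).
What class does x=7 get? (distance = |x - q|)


Distances: |15-7|=8, |12-7|=5, |19-7|=12, |20-7|=13, |5-7|=2, |3-7|=4, |2-7|=5, |4-7|=3, |12-7|=5, |19-7|=12. 3 nearest: (5,A), (4,A), (3,A). Counts: {'A': 3}. Majority class: A.

A


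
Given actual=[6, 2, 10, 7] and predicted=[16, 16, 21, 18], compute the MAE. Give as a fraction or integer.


MAE = (1/4) * (|6-16|=10 + |2-16|=14 + |10-21|=11 + |7-18|=11). Sum = 46. MAE = 23/2.

23/2


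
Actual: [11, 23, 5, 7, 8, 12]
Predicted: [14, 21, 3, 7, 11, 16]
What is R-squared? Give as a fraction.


Mean(y) = 11. SS_res = 42. SS_tot = 206. R^2 = 1 - 42/(206) = 82/103.

82/103


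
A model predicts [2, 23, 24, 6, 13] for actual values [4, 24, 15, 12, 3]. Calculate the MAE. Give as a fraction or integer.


MAE = (1/5) * (|4-2|=2 + |24-23|=1 + |15-24|=9 + |12-6|=6 + |3-13|=10). Sum = 28. MAE = 28/5.

28/5


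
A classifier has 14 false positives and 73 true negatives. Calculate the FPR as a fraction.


FPR = FP / (FP + TN) = 14 / 87 = 14/87.

14/87


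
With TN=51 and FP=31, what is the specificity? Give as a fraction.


Specificity = TN / (TN + FP) = 51 / 82 = 51/82.

51/82


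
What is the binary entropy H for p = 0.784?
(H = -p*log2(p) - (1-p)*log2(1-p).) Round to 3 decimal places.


H = -0.784*log2(0.784) - 0.216*log2(0.216) = 0.753.

0.753


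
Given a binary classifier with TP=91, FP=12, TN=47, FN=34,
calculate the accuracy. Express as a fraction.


Accuracy = (TP + TN) / (TP + TN + FP + FN) = (91 + 47) / 184 = 3/4.

3/4


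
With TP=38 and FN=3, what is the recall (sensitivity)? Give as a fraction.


Recall = TP / (TP + FN) = 38 / 41 = 38/41.

38/41


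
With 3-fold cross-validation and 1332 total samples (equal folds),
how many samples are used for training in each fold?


Each validation fold has 1332/3 = 444 samples. Training set = 1332 - 444 = 888.

888


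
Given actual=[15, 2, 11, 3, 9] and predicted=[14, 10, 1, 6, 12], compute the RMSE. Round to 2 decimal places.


MSE = 36.6000. RMSE = sqrt(36.6000) = 6.05.

6.05


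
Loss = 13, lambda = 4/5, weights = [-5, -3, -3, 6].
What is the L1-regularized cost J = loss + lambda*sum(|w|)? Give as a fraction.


L1 norm = sum(|w|) = 17. J = 13 + 4/5 * 17 = 133/5.

133/5


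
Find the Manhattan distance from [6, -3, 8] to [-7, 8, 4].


d = sum of absolute differences: |6--7|=13 + |-3-8|=11 + |8-4|=4 = 28.

28


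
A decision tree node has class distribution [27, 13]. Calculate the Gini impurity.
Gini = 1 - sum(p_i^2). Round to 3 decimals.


Total = 40. Proportions: 27/40, 13/40. sum(p_i^2) = 0.5613. Gini = 1 - 0.5613 = 0.4387, which rounds to 0.439.

0.439


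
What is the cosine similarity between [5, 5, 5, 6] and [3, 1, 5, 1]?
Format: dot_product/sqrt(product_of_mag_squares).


dot = 51. |a|^2 = 111, |b|^2 = 36. cos = 51/sqrt(3996).

51/sqrt(3996)


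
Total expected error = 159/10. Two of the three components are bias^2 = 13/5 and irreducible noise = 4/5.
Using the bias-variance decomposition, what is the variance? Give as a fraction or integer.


Total error = bias^2 + variance + irreducible noise. So variance = 159/10 - 13/5 - 4/5 = 25/2.

25/2


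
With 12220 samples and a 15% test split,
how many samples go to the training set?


Test set = 12220 * 15% = 1833. Training set = 12220 - 1833 = 10387.

10387


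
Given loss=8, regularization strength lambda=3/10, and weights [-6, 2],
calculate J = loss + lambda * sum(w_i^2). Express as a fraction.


L2 sq norm = sum(w^2) = 40. J = 8 + 3/10 * 40 = 20.

20


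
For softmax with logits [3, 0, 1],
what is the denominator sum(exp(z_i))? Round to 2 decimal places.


Denom = e^3=20.0855 + e^0=1.0000 + e^1=2.7183. Sum = 23.8038, which rounds to 23.80.

23.80


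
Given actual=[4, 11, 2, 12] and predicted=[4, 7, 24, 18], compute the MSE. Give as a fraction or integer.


MSE = (1/4) * ((4-4)^2=0 + (11-7)^2=16 + (2-24)^2=484 + (12-18)^2=36). Sum = 536. MSE = 134.

134


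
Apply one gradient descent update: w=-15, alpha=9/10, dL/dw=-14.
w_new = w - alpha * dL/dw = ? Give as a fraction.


w_new = -15 - 9/10 * -14 = -15 - -63/5 = -12/5.

-12/5


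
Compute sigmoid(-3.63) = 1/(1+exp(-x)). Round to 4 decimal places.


sigma(-3.63) = 1/(1+e^(3.63)) = 1/(1+37.712817) = 1/38.712817 = 0.0258.

0.0258


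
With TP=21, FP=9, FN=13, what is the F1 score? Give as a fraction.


Precision = 21/30 = 7/10. Recall = 21/34 = 21/34. F1 = 2*P*R/(P+R) = 21/32.

21/32


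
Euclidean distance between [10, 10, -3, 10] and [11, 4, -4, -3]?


d = sqrt(sum of squared differences). (10-11)^2=1, (10-4)^2=36, (-3--4)^2=1, (10--3)^2=169. Sum = 207.

sqrt(207)


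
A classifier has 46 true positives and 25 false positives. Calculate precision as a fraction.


Precision = TP / (TP + FP) = 46 / 71 = 46/71.

46/71


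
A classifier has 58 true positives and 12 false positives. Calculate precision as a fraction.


Precision = TP / (TP + FP) = 58 / 70 = 29/35.

29/35


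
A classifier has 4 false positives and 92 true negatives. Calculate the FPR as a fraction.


FPR = FP / (FP + TN) = 4 / 96 = 1/24.

1/24


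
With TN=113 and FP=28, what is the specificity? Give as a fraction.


Specificity = TN / (TN + FP) = 113 / 141 = 113/141.

113/141


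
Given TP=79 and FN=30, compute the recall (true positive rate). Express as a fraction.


Recall = TP / (TP + FN) = 79 / 109 = 79/109.

79/109


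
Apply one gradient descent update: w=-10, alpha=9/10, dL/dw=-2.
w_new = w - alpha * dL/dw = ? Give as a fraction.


w_new = -10 - 9/10 * -2 = -10 - -9/5 = -41/5.

-41/5


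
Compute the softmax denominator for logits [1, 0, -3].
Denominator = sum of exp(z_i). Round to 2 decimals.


Denom = e^1=2.7183 + e^0=1.0000 + e^-3=0.0498. Sum = 3.7681, which rounds to 3.77.

3.77


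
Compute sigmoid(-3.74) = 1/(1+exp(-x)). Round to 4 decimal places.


sigma(-3.74) = 1/(1+e^(3.74)) = 1/(1+42.097990) = 1/43.097990 = 0.0232.

0.0232


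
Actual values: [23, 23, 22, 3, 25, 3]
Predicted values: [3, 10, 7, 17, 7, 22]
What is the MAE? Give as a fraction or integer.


MAE = (1/6) * (|23-3|=20 + |23-10|=13 + |22-7|=15 + |3-17|=14 + |25-7|=18 + |3-22|=19). Sum = 99. MAE = 33/2.

33/2


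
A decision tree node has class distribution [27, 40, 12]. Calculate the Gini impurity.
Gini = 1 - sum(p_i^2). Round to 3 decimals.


Total = 79. Proportions: 27/79, 40/79, 12/79. sum(p_i^2) = 0.3963. Gini = 1 - 0.3963 = 0.6037, which rounds to 0.604.

0.604


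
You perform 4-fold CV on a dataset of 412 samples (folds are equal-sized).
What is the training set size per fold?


Each validation fold has 412/4 = 103 samples. Training set = 412 - 103 = 309.

309


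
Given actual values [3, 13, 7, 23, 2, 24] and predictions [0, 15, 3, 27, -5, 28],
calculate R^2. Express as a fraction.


Mean(y) = 12. SS_res = 110. SS_tot = 472. R^2 = 1 - 110/(472) = 181/236.

181/236


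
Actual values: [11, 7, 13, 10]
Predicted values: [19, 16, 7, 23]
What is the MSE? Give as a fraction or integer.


MSE = (1/4) * ((11-19)^2=64 + (7-16)^2=81 + (13-7)^2=36 + (10-23)^2=169). Sum = 350. MSE = 175/2.

175/2


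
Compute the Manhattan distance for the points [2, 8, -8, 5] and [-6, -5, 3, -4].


d = sum of absolute differences: |2--6|=8 + |8--5|=13 + |-8-3|=11 + |5--4|=9 = 41.

41


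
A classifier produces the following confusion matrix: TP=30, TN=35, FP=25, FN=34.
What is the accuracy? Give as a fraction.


Accuracy = (TP + TN) / (TP + TN + FP + FN) = (30 + 35) / 124 = 65/124.

65/124


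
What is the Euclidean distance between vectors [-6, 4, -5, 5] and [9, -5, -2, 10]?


d = sqrt(sum of squared differences). (-6-9)^2=225, (4--5)^2=81, (-5--2)^2=9, (5-10)^2=25. Sum = 340.

sqrt(340)


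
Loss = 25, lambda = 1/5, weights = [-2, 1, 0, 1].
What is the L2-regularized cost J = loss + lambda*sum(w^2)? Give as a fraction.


L2 sq norm = sum(w^2) = 6. J = 25 + 1/5 * 6 = 131/5.

131/5


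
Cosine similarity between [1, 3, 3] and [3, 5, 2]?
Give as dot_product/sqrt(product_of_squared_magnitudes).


dot = 24. |a|^2 = 19, |b|^2 = 38. cos = 24/sqrt(722).

24/sqrt(722)


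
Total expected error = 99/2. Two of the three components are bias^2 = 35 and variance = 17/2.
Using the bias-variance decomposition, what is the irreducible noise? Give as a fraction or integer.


Total error = bias^2 + variance + irreducible noise. So irreducible noise = 99/2 - 35 - 17/2 = 6.

6


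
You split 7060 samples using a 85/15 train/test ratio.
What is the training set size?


Test set = 7060 * 15% = 1059. Training set = 7060 - 1059 = 6001.

6001


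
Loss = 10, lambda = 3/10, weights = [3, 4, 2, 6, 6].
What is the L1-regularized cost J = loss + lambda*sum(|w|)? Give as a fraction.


L1 norm = sum(|w|) = 21. J = 10 + 3/10 * 21 = 163/10.

163/10


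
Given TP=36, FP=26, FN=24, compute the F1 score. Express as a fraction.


Precision = 36/62 = 18/31. Recall = 36/60 = 3/5. F1 = 2*P*R/(P+R) = 36/61.

36/61


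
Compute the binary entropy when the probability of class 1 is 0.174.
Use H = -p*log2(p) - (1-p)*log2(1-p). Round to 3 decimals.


H = -0.174*log2(0.174) - 0.826*log2(0.826) = 0.667.

0.667


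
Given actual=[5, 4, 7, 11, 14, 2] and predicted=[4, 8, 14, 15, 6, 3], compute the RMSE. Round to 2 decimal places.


MSE = 24.5000. RMSE = sqrt(24.5000) = 4.95.

4.95


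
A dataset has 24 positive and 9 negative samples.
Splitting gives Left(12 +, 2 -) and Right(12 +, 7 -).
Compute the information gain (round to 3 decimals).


H(parent) = 0.8454. H(left) = 0.5917, H(right) = 0.9495. Weighted = (14/33)*0.5917 + (19/33)*0.9495 = 0.7977. IG = 0.8454 - 0.7977 = 0.0477, which rounds to 0.048.

0.048


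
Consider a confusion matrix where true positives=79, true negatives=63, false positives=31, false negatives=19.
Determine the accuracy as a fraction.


Accuracy = (TP + TN) / (TP + TN + FP + FN) = (79 + 63) / 192 = 71/96.

71/96


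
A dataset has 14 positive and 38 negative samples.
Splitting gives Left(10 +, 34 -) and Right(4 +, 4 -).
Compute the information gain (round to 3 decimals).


H(parent) = 0.8404. H(left) = 0.7732, H(right) = 1.0000. Weighted = (44/52)*0.7732 + (8/52)*1.0000 = 0.8081. IG = 0.8404 - 0.8081 = 0.0323, which rounds to 0.032.

0.032


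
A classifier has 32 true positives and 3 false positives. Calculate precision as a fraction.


Precision = TP / (TP + FP) = 32 / 35 = 32/35.

32/35


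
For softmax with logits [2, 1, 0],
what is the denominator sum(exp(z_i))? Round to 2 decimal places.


Denom = e^2=7.3891 + e^1=2.7183 + e^0=1.0000. Sum = 11.1074, which rounds to 11.11.

11.11


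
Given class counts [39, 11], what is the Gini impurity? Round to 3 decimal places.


Total = 50. Proportions: 39/50, 11/50. sum(p_i^2) = 0.6568. Gini = 1 - 0.6568 = 0.3432, which rounds to 0.343.

0.343


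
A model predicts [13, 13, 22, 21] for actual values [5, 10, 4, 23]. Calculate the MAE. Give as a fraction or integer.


MAE = (1/4) * (|5-13|=8 + |10-13|=3 + |4-22|=18 + |23-21|=2). Sum = 31. MAE = 31/4.

31/4


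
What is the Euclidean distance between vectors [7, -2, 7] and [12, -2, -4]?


d = sqrt(sum of squared differences). (7-12)^2=25, (-2--2)^2=0, (7--4)^2=121. Sum = 146.

sqrt(146)


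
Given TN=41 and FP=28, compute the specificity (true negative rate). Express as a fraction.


Specificity = TN / (TN + FP) = 41 / 69 = 41/69.

41/69


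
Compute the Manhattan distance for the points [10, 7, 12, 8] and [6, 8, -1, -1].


d = sum of absolute differences: |10-6|=4 + |7-8|=1 + |12--1|=13 + |8--1|=9 = 27.

27


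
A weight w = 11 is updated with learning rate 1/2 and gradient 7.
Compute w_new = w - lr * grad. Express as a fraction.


w_new = 11 - 1/2 * 7 = 11 - 7/2 = 15/2.

15/2


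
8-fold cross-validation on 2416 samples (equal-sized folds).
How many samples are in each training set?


Each validation fold has 2416/8 = 302 samples. Training set = 2416 - 302 = 2114.

2114


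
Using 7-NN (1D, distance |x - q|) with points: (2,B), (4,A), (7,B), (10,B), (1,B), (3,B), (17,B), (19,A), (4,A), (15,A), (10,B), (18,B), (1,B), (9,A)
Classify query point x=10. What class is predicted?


Distances: |2-10|=8, |4-10|=6, |7-10|=3, |10-10|=0, |1-10|=9, |3-10|=7, |17-10|=7, |19-10|=9, |4-10|=6, |15-10|=5, |10-10|=0, |18-10|=8, |1-10|=9, |9-10|=1. 7 nearest: (10,B), (10,B), (9,A), (7,B), (15,A), (4,A), (4,A). Counts: {'B': 3, 'A': 4}. Majority class: A.

A


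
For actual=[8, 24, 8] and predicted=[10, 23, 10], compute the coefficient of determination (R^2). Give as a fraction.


Mean(y) = 40/3. SS_res = 9. SS_tot = 512/3. R^2 = 1 - 9/(512/3) = 485/512.

485/512


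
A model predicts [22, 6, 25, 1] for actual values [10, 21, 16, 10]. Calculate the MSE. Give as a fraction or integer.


MSE = (1/4) * ((10-22)^2=144 + (21-6)^2=225 + (16-25)^2=81 + (10-1)^2=81). Sum = 531. MSE = 531/4.

531/4


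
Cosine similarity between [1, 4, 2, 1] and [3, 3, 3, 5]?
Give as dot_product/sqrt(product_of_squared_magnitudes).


dot = 26. |a|^2 = 22, |b|^2 = 52. cos = 26/sqrt(1144).

26/sqrt(1144)


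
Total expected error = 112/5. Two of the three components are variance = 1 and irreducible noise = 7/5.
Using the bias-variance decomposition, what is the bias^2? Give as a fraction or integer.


Total error = bias^2 + variance + irreducible noise. So bias^2 = 112/5 - 1 - 7/5 = 20.

20


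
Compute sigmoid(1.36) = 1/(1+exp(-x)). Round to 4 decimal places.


sigma(1.36) = 1/(1+e^(-1.36)) = 1/(1+0.256661) = 1/1.256661 = 0.7958.

0.7958


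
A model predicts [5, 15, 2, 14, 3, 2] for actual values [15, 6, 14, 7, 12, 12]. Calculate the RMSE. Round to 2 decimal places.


MSE = 92.5000. RMSE = sqrt(92.5000) = 9.62.

9.62


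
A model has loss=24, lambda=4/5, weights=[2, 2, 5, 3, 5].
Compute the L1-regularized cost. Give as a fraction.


L1 norm = sum(|w|) = 17. J = 24 + 4/5 * 17 = 188/5.

188/5


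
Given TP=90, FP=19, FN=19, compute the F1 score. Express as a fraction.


Precision = 90/109 = 90/109. Recall = 90/109 = 90/109. F1 = 2*P*R/(P+R) = 90/109.

90/109


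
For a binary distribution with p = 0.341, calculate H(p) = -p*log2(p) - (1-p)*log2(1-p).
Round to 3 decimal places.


H = -0.341*log2(0.341) - 0.659*log2(0.659) = 0.926.

0.926


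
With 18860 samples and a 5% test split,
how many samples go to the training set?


Test set = 18860 * 5% = 943. Training set = 18860 - 943 = 17917.

17917


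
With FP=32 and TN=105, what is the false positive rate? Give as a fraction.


FPR = FP / (FP + TN) = 32 / 137 = 32/137.

32/137


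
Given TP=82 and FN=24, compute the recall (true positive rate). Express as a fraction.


Recall = TP / (TP + FN) = 82 / 106 = 41/53.

41/53


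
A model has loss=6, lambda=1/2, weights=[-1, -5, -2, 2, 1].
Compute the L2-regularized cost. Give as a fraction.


L2 sq norm = sum(w^2) = 35. J = 6 + 1/2 * 35 = 47/2.

47/2


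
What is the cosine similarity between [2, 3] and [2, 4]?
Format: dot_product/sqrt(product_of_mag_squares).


dot = 16. |a|^2 = 13, |b|^2 = 20. cos = 16/sqrt(260).

16/sqrt(260)


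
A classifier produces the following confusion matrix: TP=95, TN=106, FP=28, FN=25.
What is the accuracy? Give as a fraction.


Accuracy = (TP + TN) / (TP + TN + FP + FN) = (95 + 106) / 254 = 201/254.

201/254


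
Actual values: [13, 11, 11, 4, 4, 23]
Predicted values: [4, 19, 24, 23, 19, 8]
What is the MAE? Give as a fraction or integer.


MAE = (1/6) * (|13-4|=9 + |11-19|=8 + |11-24|=13 + |4-23|=19 + |4-19|=15 + |23-8|=15). Sum = 79. MAE = 79/6.

79/6


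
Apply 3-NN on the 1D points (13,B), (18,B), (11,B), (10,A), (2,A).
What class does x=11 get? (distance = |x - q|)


Distances: |13-11|=2, |18-11|=7, |11-11|=0, |10-11|=1, |2-11|=9. 3 nearest: (11,B), (10,A), (13,B). Counts: {'B': 2, 'A': 1}. Majority class: B.

B


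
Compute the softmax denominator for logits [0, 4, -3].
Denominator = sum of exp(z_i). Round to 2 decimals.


Denom = e^0=1.0000 + e^4=54.5982 + e^-3=0.0498. Sum = 55.6480, which rounds to 55.65.

55.65


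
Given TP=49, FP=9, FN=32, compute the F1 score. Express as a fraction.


Precision = 49/58 = 49/58. Recall = 49/81 = 49/81. F1 = 2*P*R/(P+R) = 98/139.

98/139


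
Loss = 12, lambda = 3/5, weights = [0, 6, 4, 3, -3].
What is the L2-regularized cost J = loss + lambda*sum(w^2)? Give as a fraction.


L2 sq norm = sum(w^2) = 70. J = 12 + 3/5 * 70 = 54.

54


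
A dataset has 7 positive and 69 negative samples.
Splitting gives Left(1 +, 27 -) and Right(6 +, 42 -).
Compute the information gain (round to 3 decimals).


H(parent) = 0.4435. H(left) = 0.2223, H(right) = 0.5436. Weighted = (28/76)*0.2223 + (48/76)*0.5436 = 0.4252. IG = 0.4435 - 0.4252 = 0.0183, which rounds to 0.018.

0.018


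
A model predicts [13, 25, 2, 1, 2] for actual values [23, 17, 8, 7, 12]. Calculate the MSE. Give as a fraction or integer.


MSE = (1/5) * ((23-13)^2=100 + (17-25)^2=64 + (8-2)^2=36 + (7-1)^2=36 + (12-2)^2=100). Sum = 336. MSE = 336/5.

336/5


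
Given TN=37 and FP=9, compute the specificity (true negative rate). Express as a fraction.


Specificity = TN / (TN + FP) = 37 / 46 = 37/46.

37/46


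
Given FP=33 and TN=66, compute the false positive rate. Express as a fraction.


FPR = FP / (FP + TN) = 33 / 99 = 1/3.

1/3


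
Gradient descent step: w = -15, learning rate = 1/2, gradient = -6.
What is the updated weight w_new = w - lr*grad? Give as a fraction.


w_new = -15 - 1/2 * -6 = -15 - -3 = -12.

-12


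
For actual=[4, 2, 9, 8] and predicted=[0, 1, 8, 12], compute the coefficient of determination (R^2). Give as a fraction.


Mean(y) = 23/4. SS_res = 34. SS_tot = 131/4. R^2 = 1 - 34/(131/4) = -5/131.

-5/131


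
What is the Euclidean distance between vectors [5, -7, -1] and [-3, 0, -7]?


d = sqrt(sum of squared differences). (5--3)^2=64, (-7-0)^2=49, (-1--7)^2=36. Sum = 149.

sqrt(149)


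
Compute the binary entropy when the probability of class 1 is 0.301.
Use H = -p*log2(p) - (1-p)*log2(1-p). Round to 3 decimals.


H = -0.301*log2(0.301) - 0.699*log2(0.699) = 0.883.

0.883


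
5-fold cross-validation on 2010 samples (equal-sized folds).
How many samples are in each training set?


Each validation fold has 2010/5 = 402 samples. Training set = 2010 - 402 = 1608.

1608


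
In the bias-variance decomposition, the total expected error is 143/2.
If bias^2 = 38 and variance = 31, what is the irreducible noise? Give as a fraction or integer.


Total error = bias^2 + variance + irreducible noise. So irreducible noise = 143/2 - 38 - 31 = 5/2.

5/2


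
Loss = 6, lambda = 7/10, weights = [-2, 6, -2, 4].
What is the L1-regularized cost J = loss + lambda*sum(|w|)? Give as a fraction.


L1 norm = sum(|w|) = 14. J = 6 + 7/10 * 14 = 79/5.

79/5


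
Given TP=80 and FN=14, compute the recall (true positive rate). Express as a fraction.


Recall = TP / (TP + FN) = 80 / 94 = 40/47.

40/47


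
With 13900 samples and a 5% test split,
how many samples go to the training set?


Test set = 13900 * 5% = 695. Training set = 13900 - 695 = 13205.

13205


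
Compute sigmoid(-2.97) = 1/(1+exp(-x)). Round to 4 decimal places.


sigma(-2.97) = 1/(1+e^(2.97)) = 1/(1+19.491920) = 1/20.491920 = 0.0488.

0.0488


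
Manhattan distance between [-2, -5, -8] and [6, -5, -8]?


d = sum of absolute differences: |-2-6|=8 + |-5--5|=0 + |-8--8|=0 = 8.

8


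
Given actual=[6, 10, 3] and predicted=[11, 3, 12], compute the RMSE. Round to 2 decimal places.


MSE = 51.6667. RMSE = sqrt(51.6667) = 7.19.

7.19


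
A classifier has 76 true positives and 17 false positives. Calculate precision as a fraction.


Precision = TP / (TP + FP) = 76 / 93 = 76/93.

76/93


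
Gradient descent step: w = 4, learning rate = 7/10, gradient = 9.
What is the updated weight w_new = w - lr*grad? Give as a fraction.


w_new = 4 - 7/10 * 9 = 4 - 63/10 = -23/10.

-23/10


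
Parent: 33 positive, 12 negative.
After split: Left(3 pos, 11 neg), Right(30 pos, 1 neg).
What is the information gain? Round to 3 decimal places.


H(parent) = 0.8366. H(left) = 0.7496, H(right) = 0.2056. Weighted = (14/45)*0.7496 + (31/45)*0.2056 = 0.3748. IG = 0.8366 - 0.3748 = 0.4618, which rounds to 0.462.

0.462


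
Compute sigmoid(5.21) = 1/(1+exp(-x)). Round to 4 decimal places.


sigma(5.21) = 1/(1+e^(-5.21)) = 1/(1+0.005462) = 1/1.005462 = 0.9946.

0.9946


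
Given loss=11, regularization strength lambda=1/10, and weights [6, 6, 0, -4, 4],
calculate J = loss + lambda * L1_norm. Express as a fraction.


L1 norm = sum(|w|) = 20. J = 11 + 1/10 * 20 = 13.

13


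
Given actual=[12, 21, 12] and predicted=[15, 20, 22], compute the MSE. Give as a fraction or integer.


MSE = (1/3) * ((12-15)^2=9 + (21-20)^2=1 + (12-22)^2=100). Sum = 110. MSE = 110/3.

110/3


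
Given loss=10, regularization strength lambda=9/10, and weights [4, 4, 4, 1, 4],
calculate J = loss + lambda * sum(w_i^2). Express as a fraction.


L2 sq norm = sum(w^2) = 65. J = 10 + 9/10 * 65 = 137/2.

137/2


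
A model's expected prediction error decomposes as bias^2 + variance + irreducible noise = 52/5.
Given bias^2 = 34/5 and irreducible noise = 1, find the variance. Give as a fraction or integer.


Total error = bias^2 + variance + irreducible noise. So variance = 52/5 - 34/5 - 1 = 13/5.

13/5


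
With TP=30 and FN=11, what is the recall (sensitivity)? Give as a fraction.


Recall = TP / (TP + FN) = 30 / 41 = 30/41.

30/41


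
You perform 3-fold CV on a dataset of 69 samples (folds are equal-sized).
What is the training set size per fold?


Each validation fold has 69/3 = 23 samples. Training set = 69 - 23 = 46.

46


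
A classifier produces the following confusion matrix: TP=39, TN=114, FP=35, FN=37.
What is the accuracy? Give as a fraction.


Accuracy = (TP + TN) / (TP + TN + FP + FN) = (39 + 114) / 225 = 17/25.

17/25


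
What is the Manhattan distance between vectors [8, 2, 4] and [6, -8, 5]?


d = sum of absolute differences: |8-6|=2 + |2--8|=10 + |4-5|=1 = 13.

13


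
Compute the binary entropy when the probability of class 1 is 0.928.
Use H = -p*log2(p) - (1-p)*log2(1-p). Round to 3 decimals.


H = -0.928*log2(0.928) - 0.072*log2(0.072) = 0.373.

0.373


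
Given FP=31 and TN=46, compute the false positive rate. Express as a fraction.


FPR = FP / (FP + TN) = 31 / 77 = 31/77.

31/77


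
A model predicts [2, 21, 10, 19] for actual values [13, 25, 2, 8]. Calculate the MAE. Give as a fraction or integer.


MAE = (1/4) * (|13-2|=11 + |25-21|=4 + |2-10|=8 + |8-19|=11). Sum = 34. MAE = 17/2.

17/2


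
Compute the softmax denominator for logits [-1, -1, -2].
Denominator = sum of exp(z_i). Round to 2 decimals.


Denom = e^-1=0.3679 + e^-1=0.3679 + e^-2=0.1353. Sum = 0.8711, which rounds to 0.87.

0.87


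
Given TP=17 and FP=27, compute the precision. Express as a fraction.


Precision = TP / (TP + FP) = 17 / 44 = 17/44.

17/44


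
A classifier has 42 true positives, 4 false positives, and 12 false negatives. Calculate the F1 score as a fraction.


Precision = 42/46 = 21/23. Recall = 42/54 = 7/9. F1 = 2*P*R/(P+R) = 21/25.

21/25


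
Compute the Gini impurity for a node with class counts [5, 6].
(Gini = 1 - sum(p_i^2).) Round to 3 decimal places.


Total = 11. Proportions: 5/11, 6/11. sum(p_i^2) = 0.5041. Gini = 1 - 0.5041 = 0.4959, which rounds to 0.496.

0.496


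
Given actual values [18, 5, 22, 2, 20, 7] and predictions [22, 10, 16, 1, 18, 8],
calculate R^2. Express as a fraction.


Mean(y) = 37/3. SS_res = 83. SS_tot = 1120/3. R^2 = 1 - 83/(1120/3) = 871/1120.

871/1120


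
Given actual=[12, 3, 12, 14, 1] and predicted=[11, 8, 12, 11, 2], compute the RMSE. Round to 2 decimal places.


MSE = 7.2000. RMSE = sqrt(7.2000) = 2.68.

2.68


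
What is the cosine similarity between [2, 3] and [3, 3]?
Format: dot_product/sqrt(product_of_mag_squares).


dot = 15. |a|^2 = 13, |b|^2 = 18. cos = 15/sqrt(234).

15/sqrt(234)


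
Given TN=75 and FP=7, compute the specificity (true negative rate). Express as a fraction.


Specificity = TN / (TN + FP) = 75 / 82 = 75/82.

75/82


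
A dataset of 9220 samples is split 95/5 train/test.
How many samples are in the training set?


Test set = 9220 * 5% = 461. Training set = 9220 - 461 = 8759.

8759


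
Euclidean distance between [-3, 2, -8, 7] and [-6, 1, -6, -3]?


d = sqrt(sum of squared differences). (-3--6)^2=9, (2-1)^2=1, (-8--6)^2=4, (7--3)^2=100. Sum = 114.

sqrt(114)


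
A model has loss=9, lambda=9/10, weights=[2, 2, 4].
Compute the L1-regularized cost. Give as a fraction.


L1 norm = sum(|w|) = 8. J = 9 + 9/10 * 8 = 81/5.

81/5


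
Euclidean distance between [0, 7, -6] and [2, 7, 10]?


d = sqrt(sum of squared differences). (0-2)^2=4, (7-7)^2=0, (-6-10)^2=256. Sum = 260.

sqrt(260)


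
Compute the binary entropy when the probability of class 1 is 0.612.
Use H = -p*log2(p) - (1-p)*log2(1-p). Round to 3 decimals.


H = -0.612*log2(0.612) - 0.388*log2(0.388) = 0.963.

0.963


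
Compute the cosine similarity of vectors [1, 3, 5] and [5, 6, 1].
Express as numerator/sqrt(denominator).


dot = 28. |a|^2 = 35, |b|^2 = 62. cos = 28/sqrt(2170).

28/sqrt(2170)


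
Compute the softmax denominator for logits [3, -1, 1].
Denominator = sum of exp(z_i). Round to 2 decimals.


Denom = e^3=20.0855 + e^-1=0.3679 + e^1=2.7183. Sum = 23.1717, which rounds to 23.17.

23.17


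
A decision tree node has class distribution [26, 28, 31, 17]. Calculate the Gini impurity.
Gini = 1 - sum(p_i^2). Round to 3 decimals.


Total = 102. Proportions: 26/102, 28/102, 31/102, 17/102. sum(p_i^2) = 0.2605. Gini = 1 - 0.2605 = 0.7395, which rounds to 0.740.

0.740


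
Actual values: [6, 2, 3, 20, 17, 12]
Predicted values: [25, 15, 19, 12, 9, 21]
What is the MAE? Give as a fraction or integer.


MAE = (1/6) * (|6-25|=19 + |2-15|=13 + |3-19|=16 + |20-12|=8 + |17-9|=8 + |12-21|=9). Sum = 73. MAE = 73/6.

73/6


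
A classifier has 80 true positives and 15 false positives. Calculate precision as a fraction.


Precision = TP / (TP + FP) = 80 / 95 = 16/19.

16/19


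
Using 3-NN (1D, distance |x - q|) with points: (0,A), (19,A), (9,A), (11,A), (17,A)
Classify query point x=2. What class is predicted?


Distances: |0-2|=2, |19-2|=17, |9-2|=7, |11-2|=9, |17-2|=15. 3 nearest: (0,A), (9,A), (11,A). Counts: {'A': 3}. Majority class: A.

A


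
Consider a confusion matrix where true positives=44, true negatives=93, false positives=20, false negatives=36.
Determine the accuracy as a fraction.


Accuracy = (TP + TN) / (TP + TN + FP + FN) = (44 + 93) / 193 = 137/193.

137/193


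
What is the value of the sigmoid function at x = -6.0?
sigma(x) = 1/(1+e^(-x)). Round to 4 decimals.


sigma(-6.0) = 1/(1+e^(6.0)) = 1/(1+403.428793) = 1/404.428793 = 0.0025.

0.0025


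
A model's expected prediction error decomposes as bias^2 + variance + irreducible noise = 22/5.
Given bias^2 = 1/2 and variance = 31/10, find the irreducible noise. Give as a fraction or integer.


Total error = bias^2 + variance + irreducible noise. So irreducible noise = 22/5 - 1/2 - 31/10 = 4/5.

4/5


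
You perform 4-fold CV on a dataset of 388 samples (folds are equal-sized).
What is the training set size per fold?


Each validation fold has 388/4 = 97 samples. Training set = 388 - 97 = 291.

291


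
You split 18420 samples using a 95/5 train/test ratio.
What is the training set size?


Test set = 18420 * 5% = 921. Training set = 18420 - 921 = 17499.

17499


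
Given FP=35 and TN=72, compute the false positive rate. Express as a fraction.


FPR = FP / (FP + TN) = 35 / 107 = 35/107.

35/107


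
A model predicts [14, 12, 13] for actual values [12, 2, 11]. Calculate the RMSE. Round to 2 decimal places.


MSE = 36.0000. RMSE = sqrt(36.0000) = 6.00.

6.00


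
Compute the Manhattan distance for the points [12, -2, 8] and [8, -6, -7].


d = sum of absolute differences: |12-8|=4 + |-2--6|=4 + |8--7|=15 = 23.

23


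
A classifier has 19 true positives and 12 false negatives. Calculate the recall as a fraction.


Recall = TP / (TP + FN) = 19 / 31 = 19/31.

19/31


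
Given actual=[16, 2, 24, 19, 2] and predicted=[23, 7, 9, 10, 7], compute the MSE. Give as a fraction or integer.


MSE = (1/5) * ((16-23)^2=49 + (2-7)^2=25 + (24-9)^2=225 + (19-10)^2=81 + (2-7)^2=25). Sum = 405. MSE = 81.

81


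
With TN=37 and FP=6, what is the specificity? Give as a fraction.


Specificity = TN / (TN + FP) = 37 / 43 = 37/43.

37/43


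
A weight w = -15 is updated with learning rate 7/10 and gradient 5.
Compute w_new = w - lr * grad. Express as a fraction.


w_new = -15 - 7/10 * 5 = -15 - 7/2 = -37/2.

-37/2


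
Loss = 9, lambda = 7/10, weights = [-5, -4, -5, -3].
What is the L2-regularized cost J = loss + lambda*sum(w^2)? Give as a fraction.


L2 sq norm = sum(w^2) = 75. J = 9 + 7/10 * 75 = 123/2.

123/2


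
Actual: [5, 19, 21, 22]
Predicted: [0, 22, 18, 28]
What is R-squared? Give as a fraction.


Mean(y) = 67/4. SS_res = 79. SS_tot = 755/4. R^2 = 1 - 79/(755/4) = 439/755.

439/755


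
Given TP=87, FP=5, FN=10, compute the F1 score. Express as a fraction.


Precision = 87/92 = 87/92. Recall = 87/97 = 87/97. F1 = 2*P*R/(P+R) = 58/63.

58/63


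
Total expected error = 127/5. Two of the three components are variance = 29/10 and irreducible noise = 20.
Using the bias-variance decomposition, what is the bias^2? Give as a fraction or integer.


Total error = bias^2 + variance + irreducible noise. So bias^2 = 127/5 - 29/10 - 20 = 5/2.

5/2


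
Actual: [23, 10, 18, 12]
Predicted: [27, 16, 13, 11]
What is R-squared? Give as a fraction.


Mean(y) = 63/4. SS_res = 78. SS_tot = 419/4. R^2 = 1 - 78/(419/4) = 107/419.

107/419


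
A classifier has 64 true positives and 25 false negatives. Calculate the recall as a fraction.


Recall = TP / (TP + FN) = 64 / 89 = 64/89.

64/89


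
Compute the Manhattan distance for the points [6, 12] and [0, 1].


d = sum of absolute differences: |6-0|=6 + |12-1|=11 = 17.

17


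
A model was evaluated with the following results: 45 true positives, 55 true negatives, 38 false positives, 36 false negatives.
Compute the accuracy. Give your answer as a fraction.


Accuracy = (TP + TN) / (TP + TN + FP + FN) = (45 + 55) / 174 = 50/87.

50/87


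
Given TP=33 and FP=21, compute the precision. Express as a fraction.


Precision = TP / (TP + FP) = 33 / 54 = 11/18.

11/18


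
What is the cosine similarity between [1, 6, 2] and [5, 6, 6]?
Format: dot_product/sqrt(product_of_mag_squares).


dot = 53. |a|^2 = 41, |b|^2 = 97. cos = 53/sqrt(3977).

53/sqrt(3977)


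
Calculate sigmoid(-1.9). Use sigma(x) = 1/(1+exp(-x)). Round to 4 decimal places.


sigma(-1.9) = 1/(1+e^(1.9)) = 1/(1+6.685894) = 1/7.685894 = 0.1301.

0.1301


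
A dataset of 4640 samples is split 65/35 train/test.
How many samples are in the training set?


Test set = 4640 * 35% = 1624. Training set = 4640 - 1624 = 3016.

3016


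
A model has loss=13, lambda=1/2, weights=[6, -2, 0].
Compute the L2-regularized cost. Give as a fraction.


L2 sq norm = sum(w^2) = 40. J = 13 + 1/2 * 40 = 33.

33


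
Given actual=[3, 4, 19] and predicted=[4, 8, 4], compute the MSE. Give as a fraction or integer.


MSE = (1/3) * ((3-4)^2=1 + (4-8)^2=16 + (19-4)^2=225). Sum = 242. MSE = 242/3.

242/3
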